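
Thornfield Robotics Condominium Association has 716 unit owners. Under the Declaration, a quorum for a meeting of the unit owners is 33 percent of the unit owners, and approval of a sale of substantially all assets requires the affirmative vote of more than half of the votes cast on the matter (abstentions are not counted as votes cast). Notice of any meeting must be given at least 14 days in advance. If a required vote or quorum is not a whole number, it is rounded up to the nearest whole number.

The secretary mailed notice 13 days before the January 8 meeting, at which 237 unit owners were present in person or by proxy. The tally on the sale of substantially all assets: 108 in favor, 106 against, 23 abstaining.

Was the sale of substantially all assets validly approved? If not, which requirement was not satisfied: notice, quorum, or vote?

Invalid — notice requirement not satisfied.

Notice: 13 days given; 14 required. Not satisfied.
Quorum: 33% of 716 = 236.28, rounded up to 237; 237 present. Satisfied.
Vote: requires a majority of the votes cast (237 − 23 abstaining = 214); a majority of 214 is 108, so 108 needed; 108 in favor. Satisfied.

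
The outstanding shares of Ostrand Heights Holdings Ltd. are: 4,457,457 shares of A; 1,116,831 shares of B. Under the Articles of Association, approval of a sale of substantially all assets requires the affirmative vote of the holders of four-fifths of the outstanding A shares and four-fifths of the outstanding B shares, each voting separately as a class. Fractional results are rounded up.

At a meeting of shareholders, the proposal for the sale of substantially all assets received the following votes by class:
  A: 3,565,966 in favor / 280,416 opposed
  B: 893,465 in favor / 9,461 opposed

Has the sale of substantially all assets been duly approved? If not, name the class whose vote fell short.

A: 4/5 of 4457457 = 3565965.60, rounded up to 3565966; 3,565,966 required, 3,565,966 in favor — approved.
B: 4/5 of 1116831 = 893464.80, rounded up to 893465; 893,465 required, 893,465 in favor — approved.

Approved — every class gave the required vote.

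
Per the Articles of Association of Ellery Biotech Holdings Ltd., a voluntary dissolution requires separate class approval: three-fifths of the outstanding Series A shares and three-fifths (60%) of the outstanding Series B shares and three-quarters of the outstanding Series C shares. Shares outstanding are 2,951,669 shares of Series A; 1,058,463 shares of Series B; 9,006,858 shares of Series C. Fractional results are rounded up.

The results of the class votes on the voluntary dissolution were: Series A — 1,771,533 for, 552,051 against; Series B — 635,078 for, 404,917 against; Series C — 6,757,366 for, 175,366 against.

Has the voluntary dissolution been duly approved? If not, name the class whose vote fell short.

Approved — every class gave the required vote.

Series A: 3/5 of 2951669 = 1771001.40, rounded up to 1771002; 1,771,002 required, 1,771,533 in favor — approved.
Series B: 3/5 of 1058463 = 635077.80, rounded up to 635078; 635,078 required, 635,078 in favor — approved.
Series C: 3/4 of 9006858 = 6755143.50, rounded up to 6755144; 6,755,144 required, 6,757,366 in favor — approved.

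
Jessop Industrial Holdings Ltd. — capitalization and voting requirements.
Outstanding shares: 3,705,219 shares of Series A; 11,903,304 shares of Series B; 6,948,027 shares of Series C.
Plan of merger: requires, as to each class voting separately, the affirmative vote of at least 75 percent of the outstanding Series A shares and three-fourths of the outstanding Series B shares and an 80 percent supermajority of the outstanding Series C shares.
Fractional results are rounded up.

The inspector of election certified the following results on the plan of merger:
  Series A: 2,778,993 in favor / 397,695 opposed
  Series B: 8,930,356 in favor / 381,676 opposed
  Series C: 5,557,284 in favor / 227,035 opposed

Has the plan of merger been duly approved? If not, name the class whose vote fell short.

Series A: 3/4 of 3705219 = 2778914.25, rounded up to 2778915; 2,778,915 required, 2,778,993 in favor — approved.
Series B: 3/4 of 11903304 = 8927478; 8,927,478 required, 8,930,356 in favor — approved.
Series C: 4/5 of 6948027 = 5558421.60, rounded up to 5558422; 5,558,422 required, 5,557,284 in favor — not approved.

Not approved — the Series C shares did not give the required vote.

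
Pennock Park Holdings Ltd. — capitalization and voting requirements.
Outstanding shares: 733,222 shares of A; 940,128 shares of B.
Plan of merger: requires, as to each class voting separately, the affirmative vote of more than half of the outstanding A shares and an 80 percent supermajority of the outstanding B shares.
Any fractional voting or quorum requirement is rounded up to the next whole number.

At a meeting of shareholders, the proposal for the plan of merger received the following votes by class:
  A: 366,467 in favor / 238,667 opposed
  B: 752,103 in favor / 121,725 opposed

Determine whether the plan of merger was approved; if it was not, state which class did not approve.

A: a majority of 733222 is 366612; 366,612 required, 366,467 in favor — not approved.
B: 4/5 of 940128 = 752102.40, rounded up to 752103; 752,103 required, 752,103 in favor — approved.

Not approved — the A shares did not give the required vote.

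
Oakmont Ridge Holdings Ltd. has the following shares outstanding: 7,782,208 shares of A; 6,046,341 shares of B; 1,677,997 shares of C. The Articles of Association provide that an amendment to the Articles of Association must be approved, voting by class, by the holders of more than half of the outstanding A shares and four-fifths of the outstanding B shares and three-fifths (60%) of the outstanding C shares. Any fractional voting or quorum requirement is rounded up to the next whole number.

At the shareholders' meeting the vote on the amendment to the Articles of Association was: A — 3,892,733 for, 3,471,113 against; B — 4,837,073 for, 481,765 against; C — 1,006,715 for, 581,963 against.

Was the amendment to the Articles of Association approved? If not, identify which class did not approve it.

A: a majority of 7782208 is 3891105; 3,891,105 required, 3,892,733 in favor — approved.
B: 4/5 of 6046341 = 4837072.80, rounded up to 4837073; 4,837,073 required, 4,837,073 in favor — approved.
C: 3/5 of 1677997 = 1006798.20, rounded up to 1006799; 1,006,799 required, 1,006,715 in favor — not approved.

Not approved — the C shares did not give the required vote.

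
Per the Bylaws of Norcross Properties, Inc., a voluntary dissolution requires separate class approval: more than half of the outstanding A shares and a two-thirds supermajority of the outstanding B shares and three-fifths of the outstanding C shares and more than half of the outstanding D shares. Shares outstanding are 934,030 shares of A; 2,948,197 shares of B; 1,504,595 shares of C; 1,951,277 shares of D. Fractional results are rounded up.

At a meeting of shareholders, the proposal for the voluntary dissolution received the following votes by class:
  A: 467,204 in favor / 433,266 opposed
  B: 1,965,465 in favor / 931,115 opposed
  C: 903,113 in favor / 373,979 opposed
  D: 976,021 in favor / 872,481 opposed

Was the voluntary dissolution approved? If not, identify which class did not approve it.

A: a majority of 934030 is 467016; 467,016 required, 467,204 in favor — approved.
B: 2/3 of 2948197 = 1965464.67, rounded up to 1965465; 1,965,465 required, 1,965,465 in favor — approved.
C: 3/5 of 1504595 = 902757; 902,757 required, 903,113 in favor — approved.
D: a majority of 1951277 is 975639; 975,639 required, 976,021 in favor — approved.

Approved — every class gave the required vote.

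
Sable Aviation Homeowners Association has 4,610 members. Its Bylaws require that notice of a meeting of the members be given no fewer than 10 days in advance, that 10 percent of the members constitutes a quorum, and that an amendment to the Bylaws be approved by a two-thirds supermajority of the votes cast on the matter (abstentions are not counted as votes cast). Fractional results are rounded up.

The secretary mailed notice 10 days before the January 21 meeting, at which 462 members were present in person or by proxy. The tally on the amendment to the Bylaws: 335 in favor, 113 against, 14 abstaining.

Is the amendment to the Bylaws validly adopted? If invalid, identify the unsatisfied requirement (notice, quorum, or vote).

Valid — all requirements satisfied.

Notice: 10 days given; 10 required. Satisfied.
Quorum: 10% of 4,610 = 461; 462 present. Satisfied.
Vote: requires two-thirds of the votes cast (462 − 14 abstaining = 448); 2/3 of 448 = 298.67, rounded up to 299, so 299 needed; 335 in favor. Satisfied.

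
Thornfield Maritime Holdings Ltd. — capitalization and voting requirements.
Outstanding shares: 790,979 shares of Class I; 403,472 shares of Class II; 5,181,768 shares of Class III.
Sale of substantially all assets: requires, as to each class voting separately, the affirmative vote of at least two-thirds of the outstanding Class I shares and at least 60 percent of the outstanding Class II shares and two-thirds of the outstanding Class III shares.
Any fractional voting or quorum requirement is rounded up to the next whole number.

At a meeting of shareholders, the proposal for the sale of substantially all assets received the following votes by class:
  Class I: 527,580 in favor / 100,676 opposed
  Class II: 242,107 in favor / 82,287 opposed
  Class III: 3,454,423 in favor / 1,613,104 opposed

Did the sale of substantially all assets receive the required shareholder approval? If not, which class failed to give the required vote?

Not approved — the Class III shares did not give the required vote.

Class I: 2/3 of 790979 = 527319.33, rounded up to 527320; 527,320 required, 527,580 in favor — approved.
Class II: 3/5 of 403472 = 242083.20, rounded up to 242084; 242,084 required, 242,107 in favor — approved.
Class III: 2/3 of 5181768 = 3454512; 3,454,512 required, 3,454,423 in favor — not approved.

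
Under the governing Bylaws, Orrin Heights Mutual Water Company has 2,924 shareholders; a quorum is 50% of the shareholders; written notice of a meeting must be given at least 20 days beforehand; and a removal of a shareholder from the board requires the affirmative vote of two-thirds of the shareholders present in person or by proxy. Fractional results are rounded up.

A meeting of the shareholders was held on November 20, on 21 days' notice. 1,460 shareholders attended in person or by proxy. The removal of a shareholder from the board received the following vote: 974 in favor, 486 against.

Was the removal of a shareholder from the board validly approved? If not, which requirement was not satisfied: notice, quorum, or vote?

Notice: 21 days given; 20 required. Satisfied.
Quorum: 50% of 2,924 = 1,462; 1,460 present. Not satisfied.
Vote: requires two-thirds of those present (1,460); 2/3 of 1460 = 973.33, rounded up to 974, so 974 needed; 974 in favor. Satisfied.

Invalid — quorum requirement not satisfied.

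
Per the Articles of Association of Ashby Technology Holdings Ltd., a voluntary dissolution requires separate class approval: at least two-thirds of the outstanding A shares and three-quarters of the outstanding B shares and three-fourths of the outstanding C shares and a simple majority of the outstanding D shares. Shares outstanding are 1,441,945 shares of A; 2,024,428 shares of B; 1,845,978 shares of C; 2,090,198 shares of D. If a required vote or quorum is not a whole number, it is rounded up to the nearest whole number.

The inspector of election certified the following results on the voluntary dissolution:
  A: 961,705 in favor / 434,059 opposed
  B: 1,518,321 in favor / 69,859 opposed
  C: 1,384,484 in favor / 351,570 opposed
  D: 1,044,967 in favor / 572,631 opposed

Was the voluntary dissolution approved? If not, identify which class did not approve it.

Not approved — the D shares did not give the required vote.

A: 2/3 of 1441945 = 961296.67, rounded up to 961297; 961,297 required, 961,705 in favor — approved.
B: 3/4 of 2024428 = 1518321; 1,518,321 required, 1,518,321 in favor — approved.
C: 3/4 of 1845978 = 1384483.50, rounded up to 1384484; 1,384,484 required, 1,384,484 in favor — approved.
D: a majority of 2090198 is 1045100; 1,045,100 required, 1,044,967 in favor — not approved.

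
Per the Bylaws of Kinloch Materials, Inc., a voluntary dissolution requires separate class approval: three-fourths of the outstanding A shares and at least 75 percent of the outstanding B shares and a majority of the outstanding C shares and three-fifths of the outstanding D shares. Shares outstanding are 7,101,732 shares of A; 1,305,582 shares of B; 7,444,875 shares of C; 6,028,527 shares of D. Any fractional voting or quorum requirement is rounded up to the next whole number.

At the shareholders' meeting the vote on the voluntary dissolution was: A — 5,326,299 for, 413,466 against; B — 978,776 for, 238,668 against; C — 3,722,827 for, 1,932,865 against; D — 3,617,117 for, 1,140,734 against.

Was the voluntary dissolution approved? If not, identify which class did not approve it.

A: 3/4 of 7101732 = 5326299; 5,326,299 required, 5,326,299 in favor — approved.
B: 3/4 of 1305582 = 979186.50, rounded up to 979187; 979,187 required, 978,776 in favor — not approved.
C: a majority of 7444875 is 3722438; 3,722,438 required, 3,722,827 in favor — approved.
D: 3/5 of 6028527 = 3617116.20, rounded up to 3617117; 3,617,117 required, 3,617,117 in favor — approved.

Not approved — the B shares did not give the required vote.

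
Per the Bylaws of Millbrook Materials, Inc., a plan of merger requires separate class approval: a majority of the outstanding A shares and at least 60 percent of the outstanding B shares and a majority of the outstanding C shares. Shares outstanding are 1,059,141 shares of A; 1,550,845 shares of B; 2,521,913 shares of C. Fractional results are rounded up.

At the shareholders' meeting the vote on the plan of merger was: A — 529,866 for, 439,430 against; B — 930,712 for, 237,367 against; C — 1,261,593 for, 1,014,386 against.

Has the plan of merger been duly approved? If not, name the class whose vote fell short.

Approved — every class gave the required vote.

A: a majority of 1059141 is 529571; 529,571 required, 529,866 in favor — approved.
B: 3/5 of 1550845 = 930507; 930,507 required, 930,712 in favor — approved.
C: a majority of 2521913 is 1260957; 1,260,957 required, 1,261,593 in favor — approved.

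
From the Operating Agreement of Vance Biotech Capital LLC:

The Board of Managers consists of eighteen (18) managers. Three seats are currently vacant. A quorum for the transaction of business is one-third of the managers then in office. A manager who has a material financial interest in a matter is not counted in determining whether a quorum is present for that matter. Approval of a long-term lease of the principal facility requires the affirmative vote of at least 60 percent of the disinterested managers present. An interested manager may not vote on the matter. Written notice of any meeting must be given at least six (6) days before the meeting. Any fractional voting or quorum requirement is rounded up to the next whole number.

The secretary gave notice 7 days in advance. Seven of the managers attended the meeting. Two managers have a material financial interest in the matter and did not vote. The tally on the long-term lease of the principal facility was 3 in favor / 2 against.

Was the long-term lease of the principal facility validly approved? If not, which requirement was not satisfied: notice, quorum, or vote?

Valid — all requirements satisfied.

Notice: 7 days given; 6 required (7 ≥ 6). Satisfied.
Quorum: 7 present, but the 2 interested managers do not count, leaving 5. Quorum is 5. Satisfied.
Vote: the long-term lease of the principal facility requires three-fifths of the disinterested managers present (7 − 2 = 5). 3/5 of 5 = 3, so 3 affirmative votes are needed; 3 voted in favor. Satisfied.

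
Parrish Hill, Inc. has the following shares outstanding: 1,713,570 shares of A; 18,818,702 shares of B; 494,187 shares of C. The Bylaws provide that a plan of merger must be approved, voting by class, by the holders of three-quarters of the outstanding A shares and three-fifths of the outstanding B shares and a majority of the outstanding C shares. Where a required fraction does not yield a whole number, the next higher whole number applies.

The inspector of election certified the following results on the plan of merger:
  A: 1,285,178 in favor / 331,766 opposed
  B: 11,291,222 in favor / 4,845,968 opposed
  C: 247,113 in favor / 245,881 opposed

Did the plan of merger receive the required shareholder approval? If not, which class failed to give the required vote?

A: 3/4 of 1713570 = 1285177.50, rounded up to 1285178; 1,285,178 required, 1,285,178 in favor — approved.
B: 3/5 of 18818702 = 11291221.20, rounded up to 11291222; 11,291,222 required, 11,291,222 in favor — approved.
C: a majority of 494187 is 247094; 247,094 required, 247,113 in favor — approved.

Approved — every class gave the required vote.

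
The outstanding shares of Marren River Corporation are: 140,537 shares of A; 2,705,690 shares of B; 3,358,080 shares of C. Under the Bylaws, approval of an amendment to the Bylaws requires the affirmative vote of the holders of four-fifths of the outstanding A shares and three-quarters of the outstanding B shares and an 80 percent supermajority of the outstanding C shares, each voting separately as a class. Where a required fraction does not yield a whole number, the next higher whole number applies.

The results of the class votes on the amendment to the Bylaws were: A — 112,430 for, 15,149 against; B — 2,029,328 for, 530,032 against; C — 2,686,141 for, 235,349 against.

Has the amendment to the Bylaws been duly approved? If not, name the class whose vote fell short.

Not approved — the C shares did not give the required vote.

A: 4/5 of 140537 = 112429.60, rounded up to 112430; 112,430 required, 112,430 in favor — approved.
B: 3/4 of 2705690 = 2029267.50, rounded up to 2029268; 2,029,268 required, 2,029,328 in favor — approved.
C: 4/5 of 3358080 = 2686464; 2,686,464 required, 2,686,141 in favor — not approved.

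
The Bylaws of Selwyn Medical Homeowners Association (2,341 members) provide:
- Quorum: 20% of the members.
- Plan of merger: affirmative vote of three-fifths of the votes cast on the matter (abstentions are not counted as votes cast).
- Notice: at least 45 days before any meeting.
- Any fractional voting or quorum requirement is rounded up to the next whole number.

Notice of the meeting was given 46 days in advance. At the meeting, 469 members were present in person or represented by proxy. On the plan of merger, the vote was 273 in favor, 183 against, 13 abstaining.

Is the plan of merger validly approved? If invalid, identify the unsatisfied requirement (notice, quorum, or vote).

Invalid — vote requirement not satisfied.

Notice: 46 days given; 45 required. Satisfied.
Quorum: 20% of 2,341 = 468.20, rounded up to 469; 469 present. Satisfied.
Vote: requires three-fifths of the votes cast (469 − 13 abstaining = 456); 3/5 of 456 = 273.60, rounded up to 274, so 274 needed; 273 in favor. Not satisfied.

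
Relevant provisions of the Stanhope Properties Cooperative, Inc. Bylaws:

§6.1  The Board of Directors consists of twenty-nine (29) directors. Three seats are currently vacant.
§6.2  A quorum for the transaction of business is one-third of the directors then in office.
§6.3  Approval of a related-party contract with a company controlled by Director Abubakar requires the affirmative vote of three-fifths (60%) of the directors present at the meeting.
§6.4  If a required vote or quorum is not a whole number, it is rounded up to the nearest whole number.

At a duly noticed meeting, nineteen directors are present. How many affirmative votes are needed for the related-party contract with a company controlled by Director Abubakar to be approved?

12

The related-party contract with a company controlled by Director Abubakar requires three-fifths of the directors present (19).
3/5 of 19 = 11.40, rounded up to 12.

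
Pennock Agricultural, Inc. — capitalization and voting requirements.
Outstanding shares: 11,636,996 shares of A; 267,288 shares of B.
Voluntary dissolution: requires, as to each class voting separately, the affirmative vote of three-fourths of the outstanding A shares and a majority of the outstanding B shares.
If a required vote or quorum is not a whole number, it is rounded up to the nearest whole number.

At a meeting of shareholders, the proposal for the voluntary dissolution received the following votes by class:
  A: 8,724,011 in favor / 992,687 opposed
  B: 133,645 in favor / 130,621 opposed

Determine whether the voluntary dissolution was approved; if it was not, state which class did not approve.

Not approved — the A shares did not give the required vote.

A: 3/4 of 11636996 = 8727747; 8,727,747 required, 8,724,011 in favor — not approved.
B: a majority of 267288 is 133645; 133,645 required, 133,645 in favor — approved.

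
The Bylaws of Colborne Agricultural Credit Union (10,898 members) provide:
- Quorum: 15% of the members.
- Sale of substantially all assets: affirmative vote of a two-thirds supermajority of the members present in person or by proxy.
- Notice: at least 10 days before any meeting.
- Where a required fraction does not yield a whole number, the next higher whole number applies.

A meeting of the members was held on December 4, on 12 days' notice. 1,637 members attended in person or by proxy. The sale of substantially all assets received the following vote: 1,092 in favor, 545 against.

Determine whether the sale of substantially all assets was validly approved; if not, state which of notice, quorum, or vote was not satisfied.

Notice: 12 days given; 10 required. Satisfied.
Quorum: 15% of 10,898 = 1,634.70, rounded up to 1,635; 1,637 present. Satisfied.
Vote: requires two-thirds of those present (1,637); 2/3 of 1637 = 1091.33, rounded up to 1092, so 1,092 needed; 1,092 in favor. Satisfied.

Valid — all requirements satisfied.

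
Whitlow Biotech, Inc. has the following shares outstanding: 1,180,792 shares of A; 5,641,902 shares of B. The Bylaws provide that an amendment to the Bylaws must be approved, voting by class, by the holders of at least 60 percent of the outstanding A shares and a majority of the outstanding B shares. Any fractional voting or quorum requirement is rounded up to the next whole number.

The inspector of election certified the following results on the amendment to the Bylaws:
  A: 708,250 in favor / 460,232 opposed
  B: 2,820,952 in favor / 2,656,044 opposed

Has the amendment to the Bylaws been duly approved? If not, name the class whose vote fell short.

A: 3/5 of 1180792 = 708475.20, rounded up to 708476; 708,476 required, 708,250 in favor — not approved.
B: a majority of 5641902 is 2820952; 2,820,952 required, 2,820,952 in favor — approved.

Not approved — the A shares did not give the required vote.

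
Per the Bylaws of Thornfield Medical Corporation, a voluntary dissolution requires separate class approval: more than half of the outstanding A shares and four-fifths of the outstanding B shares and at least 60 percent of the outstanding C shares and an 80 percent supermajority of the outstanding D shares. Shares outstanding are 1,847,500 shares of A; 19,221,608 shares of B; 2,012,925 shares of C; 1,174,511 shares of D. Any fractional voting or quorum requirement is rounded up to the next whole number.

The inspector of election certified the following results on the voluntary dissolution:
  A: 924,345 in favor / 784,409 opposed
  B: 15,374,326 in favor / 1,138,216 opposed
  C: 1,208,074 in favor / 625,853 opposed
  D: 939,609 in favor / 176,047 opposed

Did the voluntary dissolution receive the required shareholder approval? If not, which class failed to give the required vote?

A: a majority of 1847500 is 923751; 923,751 required, 924,345 in favor — approved.
B: 4/5 of 19221608 = 15377286.40, rounded up to 15377287; 15,377,287 required, 15,374,326 in favor — not approved.
C: 3/5 of 2012925 = 1207755; 1,207,755 required, 1,208,074 in favor — approved.
D: 4/5 of 1174511 = 939608.80, rounded up to 939609; 939,609 required, 939,609 in favor — approved.

Not approved — the B shares did not give the required vote.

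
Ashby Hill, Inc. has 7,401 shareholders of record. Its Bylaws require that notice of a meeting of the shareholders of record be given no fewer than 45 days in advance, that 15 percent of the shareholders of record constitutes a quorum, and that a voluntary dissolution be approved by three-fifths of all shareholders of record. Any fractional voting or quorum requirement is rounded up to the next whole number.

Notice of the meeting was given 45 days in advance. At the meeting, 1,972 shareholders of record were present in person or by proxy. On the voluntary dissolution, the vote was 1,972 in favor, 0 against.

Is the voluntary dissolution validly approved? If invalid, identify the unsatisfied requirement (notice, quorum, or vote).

Invalid — vote requirement not satisfied.

Notice: 45 days given; 45 required. Satisfied.
Quorum: 15% of 7,401 = 1,110.15, rounded up to 1,111; 1,972 present. Satisfied.
Vote: requires three-fifths of all shareholders of record (7,401); 3/5 of 7401 = 4440.60, rounded up to 4441, so 4,441 needed; 1,972 in favor. Not satisfied.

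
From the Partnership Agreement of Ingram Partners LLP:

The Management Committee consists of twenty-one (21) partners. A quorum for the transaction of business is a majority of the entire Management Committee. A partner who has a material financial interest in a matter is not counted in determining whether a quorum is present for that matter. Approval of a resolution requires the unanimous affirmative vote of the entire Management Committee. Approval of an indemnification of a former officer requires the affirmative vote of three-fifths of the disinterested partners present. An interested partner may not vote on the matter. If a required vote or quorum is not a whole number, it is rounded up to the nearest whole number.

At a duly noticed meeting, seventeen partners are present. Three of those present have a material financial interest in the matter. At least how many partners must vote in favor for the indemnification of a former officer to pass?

9

The indemnification of a former officer requires three-fifths of the disinterested partners present (17 − 3 = 14).
3/5 of 14 = 8.40, rounded up to 9.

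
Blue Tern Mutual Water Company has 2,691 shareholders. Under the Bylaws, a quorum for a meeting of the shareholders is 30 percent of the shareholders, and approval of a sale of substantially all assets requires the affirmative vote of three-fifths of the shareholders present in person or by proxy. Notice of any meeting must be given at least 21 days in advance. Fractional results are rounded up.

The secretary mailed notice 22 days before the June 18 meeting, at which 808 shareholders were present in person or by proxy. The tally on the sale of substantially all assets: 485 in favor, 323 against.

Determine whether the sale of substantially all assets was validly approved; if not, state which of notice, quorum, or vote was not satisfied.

Valid — all requirements satisfied.

Notice: 22 days given; 21 required. Satisfied.
Quorum: 30% of 2,691 = 807.30, rounded up to 808; 808 present. Satisfied.
Vote: requires three-fifths of those present (808); 3/5 of 808 = 484.80, rounded up to 485, so 485 needed; 485 in favor. Satisfied.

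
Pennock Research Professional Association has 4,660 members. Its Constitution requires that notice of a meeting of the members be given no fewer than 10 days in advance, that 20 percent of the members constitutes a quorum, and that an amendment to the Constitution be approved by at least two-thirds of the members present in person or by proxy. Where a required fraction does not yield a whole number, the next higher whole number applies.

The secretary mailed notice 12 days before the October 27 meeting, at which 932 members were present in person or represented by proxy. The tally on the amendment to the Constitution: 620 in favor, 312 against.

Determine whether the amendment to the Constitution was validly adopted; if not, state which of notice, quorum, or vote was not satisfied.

Invalid — vote requirement not satisfied.

Notice: 12 days given; 10 required. Satisfied.
Quorum: 20% of 4,660 = 932; 932 present. Satisfied.
Vote: requires two-thirds of those present (932); 2/3 of 932 = 621.33, rounded up to 622, so 622 needed; 620 in favor. Not satisfied.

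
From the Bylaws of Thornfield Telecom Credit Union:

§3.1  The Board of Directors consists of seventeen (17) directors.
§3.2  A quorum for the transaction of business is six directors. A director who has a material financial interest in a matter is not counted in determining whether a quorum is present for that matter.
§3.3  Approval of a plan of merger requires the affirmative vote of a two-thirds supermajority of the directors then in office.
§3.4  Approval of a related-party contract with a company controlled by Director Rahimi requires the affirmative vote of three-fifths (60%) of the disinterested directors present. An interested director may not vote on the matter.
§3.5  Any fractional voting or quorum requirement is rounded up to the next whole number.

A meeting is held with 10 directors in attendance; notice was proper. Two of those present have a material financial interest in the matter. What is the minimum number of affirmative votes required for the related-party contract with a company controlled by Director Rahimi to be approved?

5

The related-party contract with a company controlled by Director Rahimi requires three-fifths of the disinterested directors present (10 − 2 = 8).
3/5 of 8 = 4.80, rounded up to 5.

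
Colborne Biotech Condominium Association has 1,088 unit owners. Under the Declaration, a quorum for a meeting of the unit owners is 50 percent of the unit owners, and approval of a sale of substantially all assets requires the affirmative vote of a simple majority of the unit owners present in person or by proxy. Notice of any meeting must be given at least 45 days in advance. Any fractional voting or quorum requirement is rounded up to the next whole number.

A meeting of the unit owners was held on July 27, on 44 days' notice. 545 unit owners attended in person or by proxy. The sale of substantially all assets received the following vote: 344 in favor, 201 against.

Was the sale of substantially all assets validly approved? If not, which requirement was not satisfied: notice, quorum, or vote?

Invalid — notice requirement not satisfied.

Notice: 44 days given; 45 required. Not satisfied.
Quorum: 50% of 1,088 = 544; 545 present. Satisfied.
Vote: requires a majority of those present (545); a majority of 545 is 273, so 273 needed; 344 in favor. Satisfied.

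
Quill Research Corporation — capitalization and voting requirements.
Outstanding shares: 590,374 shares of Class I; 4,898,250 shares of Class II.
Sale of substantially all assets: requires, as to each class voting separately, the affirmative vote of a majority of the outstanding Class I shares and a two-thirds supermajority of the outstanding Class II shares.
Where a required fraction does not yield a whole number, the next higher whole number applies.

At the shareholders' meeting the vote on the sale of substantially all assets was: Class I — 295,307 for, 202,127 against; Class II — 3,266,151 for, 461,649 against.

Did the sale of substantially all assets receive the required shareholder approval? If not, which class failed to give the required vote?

Approved — every class gave the required vote.

Class I: a majority of 590374 is 295188; 295,188 required, 295,307 in favor — approved.
Class II: 2/3 of 4898250 = 3265500; 3,265,500 required, 3,266,151 in favor — approved.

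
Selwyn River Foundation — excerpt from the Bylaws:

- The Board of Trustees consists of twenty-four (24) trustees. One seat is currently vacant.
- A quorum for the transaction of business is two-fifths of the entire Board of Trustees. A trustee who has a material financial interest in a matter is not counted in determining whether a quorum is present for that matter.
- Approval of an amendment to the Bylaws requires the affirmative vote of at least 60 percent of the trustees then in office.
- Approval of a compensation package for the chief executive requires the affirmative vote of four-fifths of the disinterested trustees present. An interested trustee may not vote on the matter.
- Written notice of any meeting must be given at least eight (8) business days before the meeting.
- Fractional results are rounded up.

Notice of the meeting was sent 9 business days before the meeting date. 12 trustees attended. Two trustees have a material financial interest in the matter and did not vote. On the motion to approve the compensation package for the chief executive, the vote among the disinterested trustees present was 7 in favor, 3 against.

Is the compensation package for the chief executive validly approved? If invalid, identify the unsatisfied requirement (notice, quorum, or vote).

Invalid — vote requirement not satisfied.

Notice: 9 business days given; 8 required (9 ≥ 8). Satisfied.
Quorum: 12 present, but the 2 interested trustees do not count, leaving 10. Quorum is 10. Satisfied.
Vote: the compensation package for the chief executive requires four-fifths of the disinterested trustees present (12 − 2 = 10). 4/5 of 10 = 8, so 8 affirmative votes are needed; 7 voted in favor. Not satisfied.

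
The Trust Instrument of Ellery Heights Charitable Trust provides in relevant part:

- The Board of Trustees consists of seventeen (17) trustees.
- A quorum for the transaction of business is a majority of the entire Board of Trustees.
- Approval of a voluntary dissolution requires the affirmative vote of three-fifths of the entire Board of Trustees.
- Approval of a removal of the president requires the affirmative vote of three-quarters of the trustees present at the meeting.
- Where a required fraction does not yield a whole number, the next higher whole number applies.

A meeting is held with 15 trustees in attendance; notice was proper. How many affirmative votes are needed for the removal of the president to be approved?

12

The removal of the president requires three-fourths of the trustees present (15).
3/4 of 15 = 11.25, rounded up to 12.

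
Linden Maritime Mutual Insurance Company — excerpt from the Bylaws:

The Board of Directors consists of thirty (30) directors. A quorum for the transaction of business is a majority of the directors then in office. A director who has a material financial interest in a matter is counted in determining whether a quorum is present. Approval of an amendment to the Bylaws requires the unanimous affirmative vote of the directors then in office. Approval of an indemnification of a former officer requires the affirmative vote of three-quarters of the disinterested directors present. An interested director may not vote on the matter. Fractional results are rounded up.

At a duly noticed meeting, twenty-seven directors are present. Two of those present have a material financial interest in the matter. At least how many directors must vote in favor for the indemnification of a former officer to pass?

The indemnification of a former officer requires three-fourths of the disinterested directors present (27 − 2 = 25).
3/4 of 25 = 18.75, rounded up to 19.

19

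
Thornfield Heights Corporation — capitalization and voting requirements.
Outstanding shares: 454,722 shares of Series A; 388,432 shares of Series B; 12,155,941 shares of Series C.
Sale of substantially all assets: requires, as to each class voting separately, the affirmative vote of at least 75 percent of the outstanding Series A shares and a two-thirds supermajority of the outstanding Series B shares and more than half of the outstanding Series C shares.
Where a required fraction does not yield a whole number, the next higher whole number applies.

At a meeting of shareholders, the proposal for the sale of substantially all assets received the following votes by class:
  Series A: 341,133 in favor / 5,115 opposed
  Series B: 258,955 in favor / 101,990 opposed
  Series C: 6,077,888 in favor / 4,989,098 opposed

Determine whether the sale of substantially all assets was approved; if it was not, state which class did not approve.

Not approved — the Series C shares did not give the required vote.

Series A: 3/4 of 454722 = 341041.50, rounded up to 341042; 341,042 required, 341,133 in favor — approved.
Series B: 2/3 of 388432 = 258954.67, rounded up to 258955; 258,955 required, 258,955 in favor — approved.
Series C: a majority of 12155941 is 6077971; 6,077,971 required, 6,077,888 in favor — not approved.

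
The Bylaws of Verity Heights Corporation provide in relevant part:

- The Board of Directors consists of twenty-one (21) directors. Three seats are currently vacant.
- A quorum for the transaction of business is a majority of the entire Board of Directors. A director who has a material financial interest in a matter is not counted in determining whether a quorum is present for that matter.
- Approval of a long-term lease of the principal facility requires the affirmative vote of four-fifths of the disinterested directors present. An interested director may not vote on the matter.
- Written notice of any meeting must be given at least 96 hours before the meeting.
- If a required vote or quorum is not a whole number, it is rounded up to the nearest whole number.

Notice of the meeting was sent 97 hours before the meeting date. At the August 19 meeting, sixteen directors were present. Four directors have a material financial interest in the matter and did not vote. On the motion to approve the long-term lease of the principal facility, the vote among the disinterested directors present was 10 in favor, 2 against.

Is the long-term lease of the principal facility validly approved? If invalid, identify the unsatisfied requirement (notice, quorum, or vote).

Valid — all requirements satisfied.

Notice: 97 hours given; 96 required (97 ≥ 96). Satisfied.
Quorum: 16 present, but the 4 interested directors do not count, leaving 12. Quorum is 11. Satisfied.
Vote: the long-term lease of the principal facility requires four-fifths of the disinterested directors present (16 − 4 = 12). 4/5 of 12 = 9.60, rounded up to 10, so 10 affirmative votes are needed; 10 voted in favor. Satisfied.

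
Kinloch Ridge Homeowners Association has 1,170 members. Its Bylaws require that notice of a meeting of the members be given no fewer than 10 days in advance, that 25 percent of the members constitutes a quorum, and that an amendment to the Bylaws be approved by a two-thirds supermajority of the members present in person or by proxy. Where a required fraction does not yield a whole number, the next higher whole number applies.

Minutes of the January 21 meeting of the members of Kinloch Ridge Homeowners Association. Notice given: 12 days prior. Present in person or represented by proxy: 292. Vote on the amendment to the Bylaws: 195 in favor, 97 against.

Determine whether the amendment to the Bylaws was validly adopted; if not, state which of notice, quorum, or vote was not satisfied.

Notice: 12 days given; 10 required. Satisfied.
Quorum: 25% of 1,170 = 292.50, rounded up to 293; 292 present. Not satisfied.
Vote: requires two-thirds of those present (292); 2/3 of 292 = 194.67, rounded up to 195, so 195 needed; 195 in favor. Satisfied.

Invalid — quorum requirement not satisfied.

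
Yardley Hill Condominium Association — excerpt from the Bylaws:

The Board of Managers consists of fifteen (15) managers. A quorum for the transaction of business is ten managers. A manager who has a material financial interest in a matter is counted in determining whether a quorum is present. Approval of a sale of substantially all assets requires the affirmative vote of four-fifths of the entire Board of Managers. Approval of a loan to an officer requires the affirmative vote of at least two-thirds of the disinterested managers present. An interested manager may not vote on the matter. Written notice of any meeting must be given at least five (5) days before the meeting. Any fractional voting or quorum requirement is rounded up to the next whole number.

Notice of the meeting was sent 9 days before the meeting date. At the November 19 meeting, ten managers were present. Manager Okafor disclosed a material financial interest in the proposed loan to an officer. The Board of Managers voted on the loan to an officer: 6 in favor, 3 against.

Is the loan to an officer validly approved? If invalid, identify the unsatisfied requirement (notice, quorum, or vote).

Valid — all requirements satisfied.

Notice: 9 days given; 5 required (9 ≥ 5). Satisfied.
Quorum: 10 present (interested managers count toward quorum); quorum is 10. Satisfied.
Vote: the loan to an officer requires two-thirds of the disinterested managers present (10 − 1 = 9). 2/3 of 9 = 6, so 6 affirmative votes are needed; 6 voted in favor. Satisfied.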